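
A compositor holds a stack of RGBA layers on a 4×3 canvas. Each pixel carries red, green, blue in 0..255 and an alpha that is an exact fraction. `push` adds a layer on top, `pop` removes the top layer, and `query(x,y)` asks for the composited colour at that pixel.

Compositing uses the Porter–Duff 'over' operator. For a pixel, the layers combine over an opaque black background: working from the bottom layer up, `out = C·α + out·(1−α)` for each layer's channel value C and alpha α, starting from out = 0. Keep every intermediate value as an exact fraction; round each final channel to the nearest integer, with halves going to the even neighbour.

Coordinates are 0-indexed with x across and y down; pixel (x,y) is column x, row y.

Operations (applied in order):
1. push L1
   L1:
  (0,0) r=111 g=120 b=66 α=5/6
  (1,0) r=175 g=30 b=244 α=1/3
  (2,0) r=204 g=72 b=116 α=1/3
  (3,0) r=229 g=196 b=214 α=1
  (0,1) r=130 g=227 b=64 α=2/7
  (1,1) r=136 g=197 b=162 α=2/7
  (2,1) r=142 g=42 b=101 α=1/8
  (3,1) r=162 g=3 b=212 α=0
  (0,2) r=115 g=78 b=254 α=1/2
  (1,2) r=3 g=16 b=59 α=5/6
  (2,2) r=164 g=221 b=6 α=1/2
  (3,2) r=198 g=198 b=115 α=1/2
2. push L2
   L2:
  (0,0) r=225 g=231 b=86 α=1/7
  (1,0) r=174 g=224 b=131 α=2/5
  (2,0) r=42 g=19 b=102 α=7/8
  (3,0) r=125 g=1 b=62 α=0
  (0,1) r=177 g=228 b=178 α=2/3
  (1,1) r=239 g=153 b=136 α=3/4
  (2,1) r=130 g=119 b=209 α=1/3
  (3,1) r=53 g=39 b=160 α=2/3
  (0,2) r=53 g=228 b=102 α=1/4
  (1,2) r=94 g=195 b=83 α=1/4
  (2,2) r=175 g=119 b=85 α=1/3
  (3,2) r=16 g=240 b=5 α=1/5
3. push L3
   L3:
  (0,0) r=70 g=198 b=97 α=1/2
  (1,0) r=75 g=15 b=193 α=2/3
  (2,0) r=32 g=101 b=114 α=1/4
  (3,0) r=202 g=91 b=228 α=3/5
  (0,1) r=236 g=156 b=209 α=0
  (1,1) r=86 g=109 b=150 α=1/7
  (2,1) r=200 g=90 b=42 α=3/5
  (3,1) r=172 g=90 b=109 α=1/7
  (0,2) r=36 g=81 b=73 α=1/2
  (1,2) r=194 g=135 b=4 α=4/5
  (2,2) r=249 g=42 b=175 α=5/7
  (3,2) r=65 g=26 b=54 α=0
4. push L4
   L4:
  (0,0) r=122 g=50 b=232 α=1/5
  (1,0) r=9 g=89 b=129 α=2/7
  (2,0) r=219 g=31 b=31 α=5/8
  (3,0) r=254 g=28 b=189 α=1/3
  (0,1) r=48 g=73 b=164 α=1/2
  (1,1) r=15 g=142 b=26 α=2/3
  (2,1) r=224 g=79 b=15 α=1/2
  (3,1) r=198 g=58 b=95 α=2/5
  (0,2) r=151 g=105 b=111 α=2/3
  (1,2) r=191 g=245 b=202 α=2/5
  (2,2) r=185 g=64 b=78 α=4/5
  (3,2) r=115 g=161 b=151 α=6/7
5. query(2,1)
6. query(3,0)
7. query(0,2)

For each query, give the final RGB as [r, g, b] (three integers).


(2,1) stack=L1,L2,L3,L4; from [0,0,0]:
after L1 α=1/8: [71/4, 21/4, 101/8]
after L2 α=1/3: [331/6, 259/6, 937/12]
after L3 α=3/5: [2131/15, 1069/15, 1693/30]
after L4 α=1/2: [5491/30, 1127/15, 2143/60]
→ [183, 75, 36]

(3,0) stack=L1,L2,L3,L4; from [0,0,0]:
L1 α=1: [229, 196, 214]
L2 α=0: [229, 196, 214]
L3 α=3/5: [1064/5, 133, 1112/5]
L4 α=1/3: [3398/15, 98, 3169/15]
= [227, 98, 211]

query (0,2) [L1,L2,L3,L4] — begin 0,0,0
+L1 (α=1/2) → [115/2, 39, 127]
+L2 (α=1/4) → [451/8, 345/4, 483/4]
+L3 (α=1/2) → [739/16, 669/8, 775/8]
+L4 (α=2/3) → [1857/16, 783/8, 2551/24]
rounded: [116, 98, 106]


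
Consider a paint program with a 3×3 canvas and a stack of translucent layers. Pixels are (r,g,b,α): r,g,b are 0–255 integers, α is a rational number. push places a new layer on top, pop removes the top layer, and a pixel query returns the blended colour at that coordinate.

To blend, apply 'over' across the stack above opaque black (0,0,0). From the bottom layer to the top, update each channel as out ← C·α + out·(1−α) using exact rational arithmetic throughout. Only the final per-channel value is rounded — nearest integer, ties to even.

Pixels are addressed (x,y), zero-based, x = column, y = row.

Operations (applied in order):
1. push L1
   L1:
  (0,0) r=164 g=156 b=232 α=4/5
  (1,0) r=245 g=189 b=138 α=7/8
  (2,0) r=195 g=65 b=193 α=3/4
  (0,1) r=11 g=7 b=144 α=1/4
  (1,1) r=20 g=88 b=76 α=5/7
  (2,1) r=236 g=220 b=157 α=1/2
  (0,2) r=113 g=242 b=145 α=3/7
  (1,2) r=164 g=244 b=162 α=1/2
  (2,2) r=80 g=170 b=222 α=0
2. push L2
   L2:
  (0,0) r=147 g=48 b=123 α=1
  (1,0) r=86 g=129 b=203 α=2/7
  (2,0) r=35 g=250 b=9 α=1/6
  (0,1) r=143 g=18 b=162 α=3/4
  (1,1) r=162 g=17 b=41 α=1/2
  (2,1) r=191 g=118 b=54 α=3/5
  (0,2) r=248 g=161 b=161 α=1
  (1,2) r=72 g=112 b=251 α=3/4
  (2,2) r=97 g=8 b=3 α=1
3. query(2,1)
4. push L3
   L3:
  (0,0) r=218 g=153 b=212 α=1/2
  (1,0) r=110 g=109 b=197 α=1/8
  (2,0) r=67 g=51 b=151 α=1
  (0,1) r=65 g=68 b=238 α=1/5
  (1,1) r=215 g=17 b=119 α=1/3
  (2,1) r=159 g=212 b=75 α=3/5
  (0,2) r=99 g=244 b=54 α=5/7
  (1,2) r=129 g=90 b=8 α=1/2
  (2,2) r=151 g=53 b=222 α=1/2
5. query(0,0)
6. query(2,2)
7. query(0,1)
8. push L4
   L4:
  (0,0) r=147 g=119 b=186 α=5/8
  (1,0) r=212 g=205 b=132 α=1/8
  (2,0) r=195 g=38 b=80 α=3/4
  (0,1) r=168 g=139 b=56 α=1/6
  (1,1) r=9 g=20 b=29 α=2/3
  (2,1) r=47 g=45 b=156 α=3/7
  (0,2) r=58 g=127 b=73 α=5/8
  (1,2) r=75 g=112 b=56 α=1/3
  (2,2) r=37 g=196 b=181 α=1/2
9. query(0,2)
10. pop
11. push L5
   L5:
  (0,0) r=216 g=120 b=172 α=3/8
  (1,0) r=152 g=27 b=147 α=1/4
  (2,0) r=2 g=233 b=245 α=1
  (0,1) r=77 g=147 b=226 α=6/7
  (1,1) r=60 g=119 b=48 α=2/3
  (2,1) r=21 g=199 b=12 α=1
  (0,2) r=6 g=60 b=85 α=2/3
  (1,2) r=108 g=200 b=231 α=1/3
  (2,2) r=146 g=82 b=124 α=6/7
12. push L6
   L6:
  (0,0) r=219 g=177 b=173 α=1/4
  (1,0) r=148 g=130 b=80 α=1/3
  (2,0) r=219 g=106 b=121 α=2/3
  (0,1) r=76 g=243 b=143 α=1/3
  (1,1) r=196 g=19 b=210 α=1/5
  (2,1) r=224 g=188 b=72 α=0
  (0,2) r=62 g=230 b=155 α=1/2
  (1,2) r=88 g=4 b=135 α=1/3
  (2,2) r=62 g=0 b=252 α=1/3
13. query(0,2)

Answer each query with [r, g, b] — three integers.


query (2,1) [L1,L2] — begin 0,0,0
L1 α=1/2: [118, 110, 157/2]
L2 α=3/5: [809/5, 574/5, 319/5]
= [162, 115, 64]

query (0,0) [L1,L2,L3] — begin 0,0,0
+L1 (α=4/5) → [656/5, 624/5, 928/5]
+L2 (α=1) → [147, 48, 123]
+L3 (α=1/2) → [365/2, 201/2, 335/2]
→ [182, 100, 168]

at x=2,y=2 over L1,L2,L3:
+L1 (α=0) → [0, 0, 0]
+L2 (α=1) → [97, 8, 3]
+L3 (α=1/2) → [124, 61/2, 225/2]
= [124, 30, 112]

at x=0,y=1 over L1,L2,L3:
L1 α=1/4: [11/4, 7/4, 36]
L2 α=3/4: [1727/16, 223/16, 261/2]
L3 α=1/5: [1987/20, 99/4, 152]
rounded: [99, 25, 152]

(0,2) stack=L1,L2,L3,L4; from [0,0,0]:
L1 α=3/7: [339/7, 726/7, 435/7]
L2 α=1: [248, 161, 161]
L3 α=5/7: [991/7, 1542/7, 592/7]
L4 α=5/8: [5003/56, 9071/56, 4331/56]
= [89, 162, 77]

at x=0,y=2 over L1,L2,L3,L5,L6:
L1 α=3/7: [339/7, 726/7, 435/7]
L2 α=1: [248, 161, 161]
L3 α=5/7: [991/7, 1542/7, 592/7]
L5 α=2/3: [1075/21, 794/7, 594/7]
L6 α=1/2: [2377/42, 1202/7, 1679/14]
= [57, 172, 120]


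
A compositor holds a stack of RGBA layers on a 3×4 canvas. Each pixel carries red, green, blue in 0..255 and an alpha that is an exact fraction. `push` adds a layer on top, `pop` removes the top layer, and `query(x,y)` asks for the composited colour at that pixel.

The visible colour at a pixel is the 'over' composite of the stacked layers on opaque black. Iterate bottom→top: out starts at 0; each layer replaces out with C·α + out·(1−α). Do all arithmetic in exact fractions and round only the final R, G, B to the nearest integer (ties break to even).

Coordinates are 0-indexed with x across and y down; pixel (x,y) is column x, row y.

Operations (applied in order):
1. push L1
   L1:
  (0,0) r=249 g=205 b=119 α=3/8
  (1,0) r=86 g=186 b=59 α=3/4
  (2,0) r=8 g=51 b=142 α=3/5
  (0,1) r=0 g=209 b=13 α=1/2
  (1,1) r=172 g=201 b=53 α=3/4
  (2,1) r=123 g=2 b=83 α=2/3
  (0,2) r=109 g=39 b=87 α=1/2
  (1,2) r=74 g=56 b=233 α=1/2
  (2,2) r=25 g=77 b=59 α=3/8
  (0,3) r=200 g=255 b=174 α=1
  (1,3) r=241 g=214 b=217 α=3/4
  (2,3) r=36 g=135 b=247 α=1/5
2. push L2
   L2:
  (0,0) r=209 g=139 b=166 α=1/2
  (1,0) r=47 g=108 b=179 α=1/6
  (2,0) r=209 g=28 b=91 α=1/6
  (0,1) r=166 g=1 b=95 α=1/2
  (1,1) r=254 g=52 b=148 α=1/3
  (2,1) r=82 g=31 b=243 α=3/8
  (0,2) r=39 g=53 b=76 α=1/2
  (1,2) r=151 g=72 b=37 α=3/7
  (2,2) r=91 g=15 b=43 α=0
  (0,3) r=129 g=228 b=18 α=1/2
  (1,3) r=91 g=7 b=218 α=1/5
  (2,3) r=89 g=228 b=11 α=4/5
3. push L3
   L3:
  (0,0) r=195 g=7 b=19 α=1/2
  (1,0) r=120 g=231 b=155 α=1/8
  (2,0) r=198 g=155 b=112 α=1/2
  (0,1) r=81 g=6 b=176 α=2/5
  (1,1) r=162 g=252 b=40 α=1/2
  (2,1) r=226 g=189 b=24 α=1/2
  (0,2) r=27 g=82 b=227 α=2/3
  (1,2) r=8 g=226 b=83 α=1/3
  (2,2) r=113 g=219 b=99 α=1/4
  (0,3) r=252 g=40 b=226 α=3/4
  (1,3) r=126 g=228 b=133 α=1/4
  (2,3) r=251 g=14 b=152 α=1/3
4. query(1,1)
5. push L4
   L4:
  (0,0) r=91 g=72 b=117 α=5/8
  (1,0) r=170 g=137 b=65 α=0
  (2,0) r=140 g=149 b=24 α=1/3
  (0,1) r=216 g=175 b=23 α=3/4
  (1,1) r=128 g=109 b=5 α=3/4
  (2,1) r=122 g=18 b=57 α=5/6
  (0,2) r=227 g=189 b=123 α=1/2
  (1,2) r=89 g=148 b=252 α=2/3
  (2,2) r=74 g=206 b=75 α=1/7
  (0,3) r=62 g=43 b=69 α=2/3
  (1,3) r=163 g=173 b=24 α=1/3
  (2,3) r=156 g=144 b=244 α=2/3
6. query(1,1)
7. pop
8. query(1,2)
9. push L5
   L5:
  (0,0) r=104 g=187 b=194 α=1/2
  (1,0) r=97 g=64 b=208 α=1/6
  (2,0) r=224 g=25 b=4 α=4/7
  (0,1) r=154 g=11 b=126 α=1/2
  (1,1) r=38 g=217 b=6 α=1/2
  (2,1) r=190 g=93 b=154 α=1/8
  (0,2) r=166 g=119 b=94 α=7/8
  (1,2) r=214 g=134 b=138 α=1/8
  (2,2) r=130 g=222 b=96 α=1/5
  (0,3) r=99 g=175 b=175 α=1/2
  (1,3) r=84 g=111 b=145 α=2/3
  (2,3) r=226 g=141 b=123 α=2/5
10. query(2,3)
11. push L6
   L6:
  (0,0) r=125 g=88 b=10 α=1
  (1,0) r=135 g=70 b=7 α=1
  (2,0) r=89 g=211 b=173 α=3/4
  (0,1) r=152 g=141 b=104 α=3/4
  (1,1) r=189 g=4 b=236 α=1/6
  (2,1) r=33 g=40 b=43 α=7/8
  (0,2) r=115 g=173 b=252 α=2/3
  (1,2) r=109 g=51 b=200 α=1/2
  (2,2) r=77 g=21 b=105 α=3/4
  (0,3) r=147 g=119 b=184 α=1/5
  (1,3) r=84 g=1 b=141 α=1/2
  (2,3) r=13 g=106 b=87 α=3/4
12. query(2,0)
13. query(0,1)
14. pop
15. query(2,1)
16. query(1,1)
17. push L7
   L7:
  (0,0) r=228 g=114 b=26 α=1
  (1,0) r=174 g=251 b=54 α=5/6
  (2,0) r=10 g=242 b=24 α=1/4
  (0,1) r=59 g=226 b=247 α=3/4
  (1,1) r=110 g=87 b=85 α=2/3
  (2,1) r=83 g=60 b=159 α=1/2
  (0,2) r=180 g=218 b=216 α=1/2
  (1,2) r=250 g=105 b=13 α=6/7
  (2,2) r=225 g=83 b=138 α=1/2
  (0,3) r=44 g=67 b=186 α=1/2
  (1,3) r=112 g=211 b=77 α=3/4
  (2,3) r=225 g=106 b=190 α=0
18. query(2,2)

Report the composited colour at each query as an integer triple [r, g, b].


(1,1) stack=L1,L2,L3; from [0,0,0]:
+L1 (α=3/4) → [129, 603/4, 159/4]
+L2 (α=1/3) → [512/3, 707/6, 455/6]
+L3 (α=1/2) → [499/3, 2219/12, 695/12]
= [166, 185, 58]

(1,1) stack=L1,L2,L3,L4; from [0,0,0]:
+L1 (α=3/4) → [129, 603/4, 159/4]
+L2 (α=1/3) → [512/3, 707/6, 455/6]
+L3 (α=1/2) → [499/3, 2219/12, 695/12]
+L4 (α=3/4) → [1651/12, 6143/48, 875/48]
rounded: [138, 128, 18]

query (1,2) [L1,L2,L3] — begin 0,0,0
L1 α=1/2: [37, 28, 233/2]
L2 α=3/7: [601/7, 328/7, 577/7]
L3 α=1/3: [1258/21, 746/7, 1735/21]
→ [60, 107, 83]

at x=2,y=3 over L1,L2,L3,L5:
after L1 α=1/5: [36/5, 27, 247/5]
after L2 α=4/5: [1816/25, 939/5, 467/25]
after L3 α=1/3: [9907/75, 1948/15, 1578/25]
after L5 α=2/5: [21207/125, 3358/25, 10884/125]
= [170, 134, 87]

query (2,0) [L1,L2,L3,L5,L6] — begin 0,0,0
L1 α=3/5: [24/5, 153/5, 426/5]
L2 α=1/6: [233/6, 181/6, 517/6]
L3 α=1/2: [1421/12, 1111/12, 1189/12]
L5 α=4/7: [715/4, 1511/28, 179/4]
L6 α=3/4: [1783/16, 19235/112, 2255/16]
rounded: [111, 172, 141]

at x=0,y=1 over L1,L2,L3,L5,L6:
L1 α=1/2: [0, 209/2, 13/2]
L2 α=1/2: [83, 211/4, 203/4]
L3 α=2/5: [411/5, 681/20, 2017/20]
L5 α=1/2: [1181/10, 901/40, 4537/40]
L6 α=3/4: [5741/40, 17821/160, 17017/160]
= [144, 111, 106]

query (2,1) [L1,L2,L3,L5] — begin 0,0,0
+L1 (α=2/3) → [82, 4/3, 166/3]
+L2 (α=3/8) → [82, 299/24, 3017/24]
+L3 (α=1/2) → [154, 4835/48, 3593/48]
+L5 (α=1/8) → [317/2, 38309/384, 32543/384]
= [158, 100, 85]

at x=1,y=1 over L1,L2,L3,L5:
after L1 α=3/4: [129, 603/4, 159/4]
after L2 α=1/3: [512/3, 707/6, 455/6]
after L3 α=1/2: [499/3, 2219/12, 695/12]
after L5 α=1/2: [613/6, 4823/24, 767/24]
rounded: [102, 201, 32]

(2,2) stack=L1,L2,L3,L5,L7; from [0,0,0]:
after L1 α=3/8: [75/8, 231/8, 177/8]
after L2 α=0: [75/8, 231/8, 177/8]
after L3 α=1/4: [1129/32, 2445/32, 1323/32]
after L5 α=1/5: [2169/40, 4221/40, 2091/40]
after L7 α=1/2: [11169/80, 7541/80, 7611/80]
rounded: [140, 94, 95]


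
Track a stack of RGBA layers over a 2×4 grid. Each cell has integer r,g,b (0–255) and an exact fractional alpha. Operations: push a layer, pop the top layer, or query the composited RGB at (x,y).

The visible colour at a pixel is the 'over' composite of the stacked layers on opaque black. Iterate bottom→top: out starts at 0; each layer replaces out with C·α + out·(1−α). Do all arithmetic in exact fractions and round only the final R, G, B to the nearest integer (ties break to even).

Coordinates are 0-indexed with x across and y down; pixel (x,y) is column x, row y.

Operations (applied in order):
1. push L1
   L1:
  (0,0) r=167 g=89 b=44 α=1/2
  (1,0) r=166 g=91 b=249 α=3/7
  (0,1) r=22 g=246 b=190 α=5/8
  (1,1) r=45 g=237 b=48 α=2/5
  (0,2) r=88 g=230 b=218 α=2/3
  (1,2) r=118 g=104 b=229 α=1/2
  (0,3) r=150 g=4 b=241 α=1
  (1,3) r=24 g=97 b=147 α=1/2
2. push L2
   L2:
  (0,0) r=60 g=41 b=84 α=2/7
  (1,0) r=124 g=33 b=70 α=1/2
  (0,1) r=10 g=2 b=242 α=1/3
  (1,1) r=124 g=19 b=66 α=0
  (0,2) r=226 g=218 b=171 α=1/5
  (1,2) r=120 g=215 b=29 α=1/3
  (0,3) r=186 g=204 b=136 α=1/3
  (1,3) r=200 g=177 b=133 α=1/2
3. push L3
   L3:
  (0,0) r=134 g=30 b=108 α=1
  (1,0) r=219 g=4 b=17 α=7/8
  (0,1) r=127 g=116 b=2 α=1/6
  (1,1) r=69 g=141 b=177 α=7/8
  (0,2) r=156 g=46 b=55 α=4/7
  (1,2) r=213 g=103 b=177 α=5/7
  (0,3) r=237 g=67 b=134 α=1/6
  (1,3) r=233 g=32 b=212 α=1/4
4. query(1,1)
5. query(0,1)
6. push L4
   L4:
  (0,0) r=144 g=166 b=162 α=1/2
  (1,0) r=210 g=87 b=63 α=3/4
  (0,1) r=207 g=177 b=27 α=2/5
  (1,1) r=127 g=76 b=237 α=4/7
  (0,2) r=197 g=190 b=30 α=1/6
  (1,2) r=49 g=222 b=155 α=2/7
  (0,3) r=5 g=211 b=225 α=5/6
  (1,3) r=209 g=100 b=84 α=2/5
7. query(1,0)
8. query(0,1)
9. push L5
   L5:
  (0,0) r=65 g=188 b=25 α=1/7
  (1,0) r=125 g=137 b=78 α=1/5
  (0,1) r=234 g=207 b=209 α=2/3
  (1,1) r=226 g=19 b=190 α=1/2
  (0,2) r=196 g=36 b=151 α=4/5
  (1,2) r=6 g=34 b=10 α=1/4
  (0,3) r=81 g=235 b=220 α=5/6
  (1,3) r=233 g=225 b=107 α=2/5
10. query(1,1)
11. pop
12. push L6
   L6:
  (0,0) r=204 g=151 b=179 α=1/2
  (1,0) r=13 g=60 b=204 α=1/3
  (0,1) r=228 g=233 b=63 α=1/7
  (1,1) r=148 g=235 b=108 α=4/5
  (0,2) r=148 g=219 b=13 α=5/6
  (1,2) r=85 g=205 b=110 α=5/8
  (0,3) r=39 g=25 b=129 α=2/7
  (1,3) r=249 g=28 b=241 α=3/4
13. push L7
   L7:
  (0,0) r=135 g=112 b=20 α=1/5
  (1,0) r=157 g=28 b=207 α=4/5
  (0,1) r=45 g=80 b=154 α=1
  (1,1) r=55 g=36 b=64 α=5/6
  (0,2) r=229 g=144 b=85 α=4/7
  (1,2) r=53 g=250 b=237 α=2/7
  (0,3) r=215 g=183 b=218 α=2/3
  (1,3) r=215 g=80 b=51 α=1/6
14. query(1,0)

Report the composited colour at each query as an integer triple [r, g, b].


query (1,1) [L1,L2,L3] — begin 0,0,0
after L1 α=2/5: [18, 474/5, 96/5]
after L2 α=0: [18, 474/5, 96/5]
after L3 α=7/8: [501/8, 5409/40, 6291/40]
rounded: [63, 135, 157]

query (0,1) [L1,L2,L3] — begin 0,0,0
+L1 (α=5/8) → [55/4, 615/4, 475/4]
+L2 (α=1/3) → [25/2, 619/6, 959/6]
+L3 (α=1/6) → [379/12, 3791/36, 4807/36]
rounded: [32, 105, 134]

at x=1,y=0 over L1,L2,L3,L4:
+L1 (α=3/7) → [498/7, 39, 747/7]
+L2 (α=1/2) → [683/7, 36, 1237/14]
+L3 (α=7/8) → [5707/28, 8, 2903/112]
+L4 (α=3/4) → [23347/112, 269/4, 24071/448]
rounded: [208, 67, 54]

at x=0,y=1 over L1,L2,L3,L4:
after L1 α=5/8: [55/4, 615/4, 475/4]
after L2 α=1/3: [25/2, 619/6, 959/6]
after L3 α=1/6: [379/12, 3791/36, 4807/36]
after L4 α=2/5: [407/4, 8039/60, 1091/12]
= [102, 134, 91]

query (1,1) [L1,L2,L3,L4,L5] — begin 0,0,0
after L1 α=2/5: [18, 474/5, 96/5]
after L2 α=0: [18, 474/5, 96/5]
after L3 α=7/8: [501/8, 5409/40, 6291/40]
after L4 α=4/7: [5567/56, 28387/280, 56793/280]
after L5 α=1/2: [18223/112, 33707/560, 109993/560]
→ [163, 60, 196]

(1,0) stack=L1,L2,L3,L4,L6,L7; from [0,0,0]:
after L1 α=3/7: [498/7, 39, 747/7]
after L2 α=1/2: [683/7, 36, 1237/14]
after L3 α=7/8: [5707/28, 8, 2903/112]
after L4 α=3/4: [23347/112, 269/4, 24071/448]
after L6 α=1/3: [8025/56, 389/6, 69767/672]
after L7 α=4/5: [43193/280, 1061/30, 626183/3360]
= [154, 35, 186]


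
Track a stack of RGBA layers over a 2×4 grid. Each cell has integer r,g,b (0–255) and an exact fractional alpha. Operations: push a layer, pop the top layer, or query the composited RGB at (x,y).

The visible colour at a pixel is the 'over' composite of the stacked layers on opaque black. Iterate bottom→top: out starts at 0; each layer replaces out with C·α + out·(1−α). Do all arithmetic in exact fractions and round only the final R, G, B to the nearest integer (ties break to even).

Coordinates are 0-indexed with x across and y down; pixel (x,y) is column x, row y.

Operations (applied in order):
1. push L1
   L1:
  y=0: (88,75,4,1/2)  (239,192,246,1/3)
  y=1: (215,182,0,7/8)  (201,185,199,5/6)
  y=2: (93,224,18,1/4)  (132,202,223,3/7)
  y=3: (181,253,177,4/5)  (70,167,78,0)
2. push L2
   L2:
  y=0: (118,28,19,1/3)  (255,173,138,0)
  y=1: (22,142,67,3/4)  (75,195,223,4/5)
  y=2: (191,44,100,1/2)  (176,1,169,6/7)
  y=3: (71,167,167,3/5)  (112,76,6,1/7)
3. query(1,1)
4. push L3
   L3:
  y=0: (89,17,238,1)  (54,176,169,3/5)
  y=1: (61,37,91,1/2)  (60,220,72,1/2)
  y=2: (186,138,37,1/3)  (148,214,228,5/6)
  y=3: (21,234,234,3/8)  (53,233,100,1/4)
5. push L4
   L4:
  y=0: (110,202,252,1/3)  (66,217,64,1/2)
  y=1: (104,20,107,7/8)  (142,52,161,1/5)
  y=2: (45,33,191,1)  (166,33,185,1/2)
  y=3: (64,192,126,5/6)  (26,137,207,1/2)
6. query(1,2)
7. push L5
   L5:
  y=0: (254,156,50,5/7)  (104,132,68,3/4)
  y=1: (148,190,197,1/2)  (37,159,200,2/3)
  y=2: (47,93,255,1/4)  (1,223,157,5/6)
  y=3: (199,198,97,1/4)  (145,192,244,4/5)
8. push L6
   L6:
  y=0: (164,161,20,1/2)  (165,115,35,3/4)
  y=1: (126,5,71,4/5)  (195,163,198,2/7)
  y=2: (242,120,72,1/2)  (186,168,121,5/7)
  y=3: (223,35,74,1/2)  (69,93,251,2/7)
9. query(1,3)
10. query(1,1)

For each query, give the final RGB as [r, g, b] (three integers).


query (1,1) [L1,L2] — begin 0,0,0
+L1 (α=5/6) → [335/2, 925/6, 995/6]
+L2 (α=4/5) → [187/2, 1121/6, 6347/30]
rounded: [94, 187, 212]

at x=1,y=2 over L1,L2,L3,L4:
L1 α=3/7: [396/7, 606/7, 669/7]
L2 α=6/7: [7788/49, 648/49, 7767/49]
L3 α=5/6: [22024/147, 26539/147, 21209/98]
L4 α=1/2: [23213/147, 15695/147, 39339/196]
→ [158, 107, 201]

query (1,3) [L1,L2,L3,L4,L5,L6] — begin 0,0,0
+L1 (α=0) → [0, 0, 0]
+L2 (α=1/7) → [16, 76/7, 6/7]
+L3 (α=1/4) → [101/4, 1859/28, 359/14]
+L4 (α=1/2) → [205/8, 5695/56, 3257/28]
+L5 (α=4/5) → [969/8, 48703/280, 6117/28]
+L6 (α=2/7) → [5949/56, 59119/392, 44641/196]
→ [106, 151, 228]

at x=1,y=1 over L1,L2,L3,L4,L5,L6:
+L1 (α=5/6) → [335/2, 925/6, 995/6]
+L2 (α=4/5) → [187/2, 1121/6, 6347/30]
+L3 (α=1/2) → [307/4, 2441/12, 8507/60]
+L4 (α=1/5) → [449/5, 2597/15, 10922/75]
+L5 (α=2/3) → [273/5, 7367/45, 40922/225]
+L6 (α=2/7) → [663/7, 10301/63, 58742/315]
= [95, 164, 186]


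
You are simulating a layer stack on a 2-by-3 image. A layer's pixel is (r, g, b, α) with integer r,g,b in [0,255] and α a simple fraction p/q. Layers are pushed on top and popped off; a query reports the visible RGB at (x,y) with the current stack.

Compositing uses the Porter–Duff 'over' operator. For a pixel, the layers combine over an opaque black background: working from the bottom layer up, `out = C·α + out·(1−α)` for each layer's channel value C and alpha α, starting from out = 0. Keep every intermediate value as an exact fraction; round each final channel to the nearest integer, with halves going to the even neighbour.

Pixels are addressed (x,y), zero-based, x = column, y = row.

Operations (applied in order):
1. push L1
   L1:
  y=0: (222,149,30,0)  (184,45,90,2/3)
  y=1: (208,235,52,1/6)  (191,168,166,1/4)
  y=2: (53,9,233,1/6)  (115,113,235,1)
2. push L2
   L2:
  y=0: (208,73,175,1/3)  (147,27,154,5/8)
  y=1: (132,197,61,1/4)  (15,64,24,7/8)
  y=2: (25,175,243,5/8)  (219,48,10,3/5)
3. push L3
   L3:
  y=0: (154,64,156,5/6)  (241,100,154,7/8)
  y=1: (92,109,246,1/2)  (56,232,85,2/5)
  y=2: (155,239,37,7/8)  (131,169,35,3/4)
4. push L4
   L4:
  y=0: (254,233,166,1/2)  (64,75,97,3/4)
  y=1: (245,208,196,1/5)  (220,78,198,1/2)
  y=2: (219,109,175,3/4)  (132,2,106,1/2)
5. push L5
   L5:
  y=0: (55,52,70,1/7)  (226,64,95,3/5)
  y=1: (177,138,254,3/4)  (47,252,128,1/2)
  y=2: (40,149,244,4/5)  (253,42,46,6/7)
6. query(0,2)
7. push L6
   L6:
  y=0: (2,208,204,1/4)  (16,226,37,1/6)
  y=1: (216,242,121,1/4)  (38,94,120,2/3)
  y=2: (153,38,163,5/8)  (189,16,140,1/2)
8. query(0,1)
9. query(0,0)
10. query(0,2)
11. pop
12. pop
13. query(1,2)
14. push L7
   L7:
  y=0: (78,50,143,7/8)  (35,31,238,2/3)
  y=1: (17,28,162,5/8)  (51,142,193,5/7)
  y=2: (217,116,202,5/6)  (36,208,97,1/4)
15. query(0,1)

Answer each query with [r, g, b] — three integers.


query (0,2) [L1,L2,L3,L4,L5] — begin 0,0,0
L1 α=1/6: [53/6, 3/2, 233/6]
L2 α=5/8: [303/16, 1759/16, 2663/16]
L3 α=7/8: [17663/128, 28527/128, 6807/128]
L4 α=3/4: [101759/512, 70383/512, 74007/512]
L5 α=4/5: [183679/2560, 75107/512, 573719/2560]
→ [72, 147, 224]

at x=0,y=1 over L1,L2,L3,L4,L5,L6:
+L1 (α=1/6) → [104/3, 235/6, 26/3]
+L2 (α=1/4) → [59, 629/8, 87/4]
+L3 (α=1/2) → [151/2, 1501/16, 1071/8]
+L4 (α=1/5) → [547/5, 2333/20, 1463/10]
+L5 (α=3/4) → [1601/10, 10613/80, 9083/40]
+L6 (α=1/4) → [6963/40, 51199/320, 32089/160]
= [174, 160, 201]

(0,0) stack=L1,L2,L3,L4,L5,L6; from [0,0,0]:
after L1 α=0: [0, 0, 0]
after L2 α=1/3: [208/3, 73/3, 175/3]
after L3 α=5/6: [1259/9, 1033/18, 2515/18]
after L4 α=1/2: [3545/18, 5227/36, 5503/36]
after L5 α=1/7: [530/3, 5539/42, 5923/42]
after L6 α=1/4: [133, 8451/56, 8779/56]
rounded: [133, 151, 157]

(0,2) stack=L1,L2,L3,L4,L5,L6; from [0,0,0]:
after L1 α=1/6: [53/6, 3/2, 233/6]
after L2 α=5/8: [303/16, 1759/16, 2663/16]
after L3 α=7/8: [17663/128, 28527/128, 6807/128]
after L4 α=3/4: [101759/512, 70383/512, 74007/512]
after L5 α=4/5: [183679/2560, 75107/512, 573719/2560]
after L6 α=5/8: [2509437/20480, 322601/4096, 3807557/20480]
= [123, 79, 186]

at x=1,y=2 over L1,L2,L3,L4:
+L1 (α=1) → [115, 113, 235]
+L2 (α=3/5) → [887/5, 74, 100]
+L3 (α=3/4) → [713/5, 581/4, 205/4]
+L4 (α=1/2) → [1373/10, 589/8, 629/8]
rounded: [137, 74, 79]

(0,1) stack=L1,L2,L3,L4,L7; from [0,0,0]:
L1 α=1/6: [104/3, 235/6, 26/3]
L2 α=1/4: [59, 629/8, 87/4]
L3 α=1/2: [151/2, 1501/16, 1071/8]
L4 α=1/5: [547/5, 2333/20, 1463/10]
L7 α=5/8: [1033/20, 9799/160, 12489/80]
→ [52, 61, 156]


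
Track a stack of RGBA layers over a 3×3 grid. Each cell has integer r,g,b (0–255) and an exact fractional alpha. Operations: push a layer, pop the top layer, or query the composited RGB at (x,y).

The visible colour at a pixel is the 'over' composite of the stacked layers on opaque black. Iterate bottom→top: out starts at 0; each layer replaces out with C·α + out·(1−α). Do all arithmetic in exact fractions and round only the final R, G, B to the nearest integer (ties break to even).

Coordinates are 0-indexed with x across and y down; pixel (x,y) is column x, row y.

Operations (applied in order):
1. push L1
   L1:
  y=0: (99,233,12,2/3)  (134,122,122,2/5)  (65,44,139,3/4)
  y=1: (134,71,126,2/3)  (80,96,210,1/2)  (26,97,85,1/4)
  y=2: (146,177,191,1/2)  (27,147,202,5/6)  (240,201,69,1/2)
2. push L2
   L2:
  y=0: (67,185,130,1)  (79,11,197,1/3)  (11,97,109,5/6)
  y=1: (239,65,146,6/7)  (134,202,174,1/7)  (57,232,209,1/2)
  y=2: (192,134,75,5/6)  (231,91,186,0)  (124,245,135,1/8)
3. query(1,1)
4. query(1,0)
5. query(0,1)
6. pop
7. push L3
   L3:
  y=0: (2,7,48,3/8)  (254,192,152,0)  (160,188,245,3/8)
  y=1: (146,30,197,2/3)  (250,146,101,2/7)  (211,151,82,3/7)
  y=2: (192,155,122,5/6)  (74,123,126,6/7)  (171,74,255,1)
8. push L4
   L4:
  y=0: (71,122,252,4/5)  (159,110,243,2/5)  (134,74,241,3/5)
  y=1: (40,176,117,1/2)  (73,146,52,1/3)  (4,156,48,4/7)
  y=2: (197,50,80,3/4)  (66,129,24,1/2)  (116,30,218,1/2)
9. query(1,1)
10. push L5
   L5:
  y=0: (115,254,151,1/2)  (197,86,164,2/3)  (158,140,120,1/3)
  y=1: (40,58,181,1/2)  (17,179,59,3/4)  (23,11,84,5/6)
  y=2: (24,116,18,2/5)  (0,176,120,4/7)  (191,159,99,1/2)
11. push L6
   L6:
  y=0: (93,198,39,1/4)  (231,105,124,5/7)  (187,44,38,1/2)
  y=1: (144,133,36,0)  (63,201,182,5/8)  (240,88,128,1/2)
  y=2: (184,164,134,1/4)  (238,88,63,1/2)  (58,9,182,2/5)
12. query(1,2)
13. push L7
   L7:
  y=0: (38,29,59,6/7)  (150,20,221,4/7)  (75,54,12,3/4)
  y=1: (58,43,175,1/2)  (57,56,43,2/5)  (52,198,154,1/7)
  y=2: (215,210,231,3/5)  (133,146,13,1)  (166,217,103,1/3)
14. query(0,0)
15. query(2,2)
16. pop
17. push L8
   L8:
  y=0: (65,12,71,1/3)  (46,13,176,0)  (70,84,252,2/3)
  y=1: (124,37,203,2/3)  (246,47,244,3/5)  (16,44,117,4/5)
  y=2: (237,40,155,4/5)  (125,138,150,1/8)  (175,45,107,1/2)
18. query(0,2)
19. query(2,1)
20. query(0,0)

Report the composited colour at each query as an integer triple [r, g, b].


(1,1) stack=L1,L2; from [0,0,0]:
L1 α=1/2: [40, 48, 105]
L2 α=1/7: [374/7, 70, 804/7]
→ [53, 70, 115]

(1,0) stack=L1,L2; from [0,0,0]:
L1 α=2/5: [268/5, 244/5, 244/5]
L2 α=1/3: [931/15, 181/5, 491/5]
→ [62, 36, 98]

(0,1) stack=L1,L2; from [0,0,0]:
after L1 α=2/3: [268/3, 142/3, 84]
after L2 α=6/7: [4570/21, 1312/21, 960/7]
= [218, 62, 137]

(1,1) stack=L1,L3,L4; from [0,0,0]:
L1 α=1/2: [40, 48, 105]
L3 α=2/7: [100, 76, 727/7]
L4 α=1/3: [91, 298/3, 606/7]
= [91, 99, 87]

at x=1,y=2 over L1,L3,L4,L5,L6:
L1 α=5/6: [45/2, 245/2, 505/3]
L3 α=6/7: [933/14, 1721/14, 2773/21]
L4 α=1/2: [1857/28, 3527/28, 3277/42]
L5 α=4/7: [5571/196, 30293/196, 9997/98]
L6 α=1/2: [52219/392, 47541/392, 16171/196]
rounded: [133, 121, 83]

at x=0,y=0 over L1,L3,L4,L5,L6,L7:
after L1 α=2/3: [66, 466/3, 8]
after L3 α=3/8: [42, 2393/24, 23]
after L4 α=4/5: [326/5, 2821/24, 1031/5]
after L5 α=1/2: [901/10, 8917/48, 893/5]
after L6 α=1/4: [3633/40, 12085/64, 1437/10]
after L7 α=6/7: [12753/280, 23221/448, 711/10]
rounded: [46, 52, 71]

(2,2) stack=L1,L3,L4,L5,L6,L7; from [0,0,0]:
after L1 α=1/2: [120, 201/2, 69/2]
after L3 α=1: [171, 74, 255]
after L4 α=1/2: [287/2, 52, 473/2]
after L5 α=1/2: [669/4, 211/2, 671/4]
after L6 α=2/5: [2471/20, 669/10, 3469/20]
after L7 α=1/3: [1377/10, 1754/15, 4499/30]
rounded: [138, 117, 150]

(0,2) stack=L1,L3,L4,L5,L6,L8; from [0,0,0]:
L1 α=1/2: [73, 177/2, 191/2]
L3 α=5/6: [1033/6, 1727/12, 1411/12]
L4 α=3/4: [4579/24, 3527/48, 4291/48]
L5 α=2/5: [4963/40, 7239/80, 4867/80]
L6 α=1/4: [22249/160, 34837/320, 25321/320]
L8 α=4/5: [173929/800, 86037/1600, 223721/1600]
= [217, 54, 140]

query (2,1) [L1,L3,L4,L5,L6,L8] — begin 0,0,0
after L1 α=1/4: [13/2, 97/4, 85/4]
after L3 α=3/7: [659/7, 550/7, 331/7]
after L4 α=4/7: [2089/49, 6018/49, 2337/49]
after L5 α=5/6: [3862/147, 8713/294, 7639/98]
after L6 α=1/2: [19571/147, 34585/588, 20183/196]
after L8 α=4/5: [28979/735, 138073/2940, 111911/980]
= [39, 47, 114]

(0,0) stack=L1,L3,L4,L5,L6,L8; from [0,0,0]:
+L1 (α=2/3) → [66, 466/3, 8]
+L3 (α=3/8) → [42, 2393/24, 23]
+L4 (α=4/5) → [326/5, 2821/24, 1031/5]
+L5 (α=1/2) → [901/10, 8917/48, 893/5]
+L6 (α=1/4) → [3633/40, 12085/64, 1437/10]
+L8 (α=1/3) → [4933/60, 12469/96, 1792/15]
= [82, 130, 119]


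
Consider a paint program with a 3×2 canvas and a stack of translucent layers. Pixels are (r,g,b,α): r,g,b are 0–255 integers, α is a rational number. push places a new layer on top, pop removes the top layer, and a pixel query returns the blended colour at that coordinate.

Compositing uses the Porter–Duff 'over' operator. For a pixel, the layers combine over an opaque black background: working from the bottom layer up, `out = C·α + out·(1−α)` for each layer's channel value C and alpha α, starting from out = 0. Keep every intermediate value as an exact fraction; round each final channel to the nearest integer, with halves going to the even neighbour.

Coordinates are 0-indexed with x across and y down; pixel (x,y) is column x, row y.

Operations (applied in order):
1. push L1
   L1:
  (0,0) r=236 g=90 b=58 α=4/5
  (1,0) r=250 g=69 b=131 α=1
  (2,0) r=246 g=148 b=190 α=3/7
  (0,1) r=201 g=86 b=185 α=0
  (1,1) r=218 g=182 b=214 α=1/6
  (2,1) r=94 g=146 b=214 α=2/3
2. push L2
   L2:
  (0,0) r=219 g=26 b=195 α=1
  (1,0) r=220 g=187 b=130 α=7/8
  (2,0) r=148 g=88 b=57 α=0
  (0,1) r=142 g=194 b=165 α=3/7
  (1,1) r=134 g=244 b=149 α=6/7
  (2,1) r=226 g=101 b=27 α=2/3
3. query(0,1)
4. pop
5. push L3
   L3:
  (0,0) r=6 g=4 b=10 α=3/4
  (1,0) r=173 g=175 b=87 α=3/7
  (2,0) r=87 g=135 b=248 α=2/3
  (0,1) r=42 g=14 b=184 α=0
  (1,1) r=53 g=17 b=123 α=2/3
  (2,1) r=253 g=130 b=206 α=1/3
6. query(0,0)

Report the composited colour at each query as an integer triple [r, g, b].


query (0,1) [L1,L2] — begin 0,0,0
+L1 (α=0) → [0, 0, 0]
+L2 (α=3/7) → [426/7, 582/7, 495/7]
= [61, 83, 71]

(0,0) stack=L1,L3; from [0,0,0]:
+L1 (α=4/5) → [944/5, 72, 232/5]
+L3 (α=3/4) → [517/10, 21, 191/10]
rounded: [52, 21, 19]


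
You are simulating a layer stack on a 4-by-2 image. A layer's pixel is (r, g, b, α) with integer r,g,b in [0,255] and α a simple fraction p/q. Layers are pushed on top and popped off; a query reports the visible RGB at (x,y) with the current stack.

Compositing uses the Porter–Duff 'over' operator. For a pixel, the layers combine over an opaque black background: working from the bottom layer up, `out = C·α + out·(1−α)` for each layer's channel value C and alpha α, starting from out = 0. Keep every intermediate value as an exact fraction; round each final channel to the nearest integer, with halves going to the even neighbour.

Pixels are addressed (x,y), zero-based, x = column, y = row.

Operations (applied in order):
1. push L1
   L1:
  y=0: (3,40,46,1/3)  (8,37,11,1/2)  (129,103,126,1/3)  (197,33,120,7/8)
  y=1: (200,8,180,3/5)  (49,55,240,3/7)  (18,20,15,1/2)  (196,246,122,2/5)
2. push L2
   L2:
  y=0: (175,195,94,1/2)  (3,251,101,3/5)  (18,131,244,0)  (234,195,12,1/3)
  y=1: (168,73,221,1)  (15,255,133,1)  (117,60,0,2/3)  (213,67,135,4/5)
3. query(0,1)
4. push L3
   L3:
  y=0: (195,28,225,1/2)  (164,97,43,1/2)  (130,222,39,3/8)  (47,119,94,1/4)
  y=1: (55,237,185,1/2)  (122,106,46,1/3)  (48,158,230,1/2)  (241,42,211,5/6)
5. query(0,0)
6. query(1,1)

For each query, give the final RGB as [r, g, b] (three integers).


query (0,1) [L1,L2] — begin 0,0,0
after L1 α=3/5: [120, 24/5, 108]
after L2 α=1: [168, 73, 221]
= [168, 73, 221]

(0,0) stack=L1,L2,L3; from [0,0,0]:
after L1 α=1/3: [1, 40/3, 46/3]
after L2 α=1/2: [88, 625/6, 164/3]
after L3 α=1/2: [283/2, 793/12, 839/6]
= [142, 66, 140]

query (1,1) [L1,L2,L3] — begin 0,0,0
L1 α=3/7: [21, 165/7, 720/7]
L2 α=1: [15, 255, 133]
L3 α=1/3: [152/3, 616/3, 104]
= [51, 205, 104]


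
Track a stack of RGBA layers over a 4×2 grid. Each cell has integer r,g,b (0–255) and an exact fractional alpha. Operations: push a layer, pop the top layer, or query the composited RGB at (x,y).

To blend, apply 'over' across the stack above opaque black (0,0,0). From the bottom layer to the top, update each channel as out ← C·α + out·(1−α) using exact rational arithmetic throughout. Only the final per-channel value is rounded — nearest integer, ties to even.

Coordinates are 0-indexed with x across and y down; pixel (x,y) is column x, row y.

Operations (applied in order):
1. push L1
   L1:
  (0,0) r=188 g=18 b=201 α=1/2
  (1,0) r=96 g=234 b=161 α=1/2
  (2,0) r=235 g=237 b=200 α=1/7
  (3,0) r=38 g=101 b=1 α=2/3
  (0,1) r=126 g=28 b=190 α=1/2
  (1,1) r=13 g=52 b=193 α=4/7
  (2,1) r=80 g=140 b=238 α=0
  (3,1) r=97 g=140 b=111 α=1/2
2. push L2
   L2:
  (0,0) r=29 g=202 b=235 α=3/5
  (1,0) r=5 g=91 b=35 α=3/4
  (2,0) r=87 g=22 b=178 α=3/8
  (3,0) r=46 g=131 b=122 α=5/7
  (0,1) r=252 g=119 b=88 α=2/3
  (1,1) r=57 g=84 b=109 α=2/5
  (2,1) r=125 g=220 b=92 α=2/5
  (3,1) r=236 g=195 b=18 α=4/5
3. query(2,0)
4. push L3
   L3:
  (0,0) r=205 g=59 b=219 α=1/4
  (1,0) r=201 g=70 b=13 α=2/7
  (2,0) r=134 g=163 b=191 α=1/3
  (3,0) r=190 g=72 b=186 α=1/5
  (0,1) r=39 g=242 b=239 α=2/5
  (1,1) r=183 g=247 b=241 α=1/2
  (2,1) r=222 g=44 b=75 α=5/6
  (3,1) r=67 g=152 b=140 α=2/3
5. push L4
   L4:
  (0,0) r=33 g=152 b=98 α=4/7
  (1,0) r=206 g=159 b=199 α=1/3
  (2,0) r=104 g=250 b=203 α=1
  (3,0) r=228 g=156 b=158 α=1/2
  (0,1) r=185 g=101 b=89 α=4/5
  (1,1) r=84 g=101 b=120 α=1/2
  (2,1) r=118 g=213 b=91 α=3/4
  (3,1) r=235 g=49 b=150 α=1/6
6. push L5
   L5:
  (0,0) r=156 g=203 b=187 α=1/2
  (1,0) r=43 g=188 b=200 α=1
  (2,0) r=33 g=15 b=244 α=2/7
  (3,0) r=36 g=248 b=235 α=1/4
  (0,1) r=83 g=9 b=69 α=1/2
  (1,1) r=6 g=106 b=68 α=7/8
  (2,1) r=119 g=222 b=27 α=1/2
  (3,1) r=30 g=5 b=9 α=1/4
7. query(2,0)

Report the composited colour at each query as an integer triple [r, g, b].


(2,0) stack=L1,L2; from [0,0,0]:
+L1 (α=1/7) → [235/7, 237/7, 200/7]
+L2 (α=3/8) → [1501/28, 1647/56, 2369/28]
→ [54, 29, 85]

at x=2,y=0 over L1,L2,L3,L4,L5:
L1 α=1/7: [235/7, 237/7, 200/7]
L2 α=3/8: [1501/28, 1647/56, 2369/28]
L3 α=1/3: [3377/42, 6211/84, 1681/14]
L4 α=1: [104, 250, 203]
L5 α=2/7: [586/7, 1280/7, 1503/7]
rounded: [84, 183, 215]


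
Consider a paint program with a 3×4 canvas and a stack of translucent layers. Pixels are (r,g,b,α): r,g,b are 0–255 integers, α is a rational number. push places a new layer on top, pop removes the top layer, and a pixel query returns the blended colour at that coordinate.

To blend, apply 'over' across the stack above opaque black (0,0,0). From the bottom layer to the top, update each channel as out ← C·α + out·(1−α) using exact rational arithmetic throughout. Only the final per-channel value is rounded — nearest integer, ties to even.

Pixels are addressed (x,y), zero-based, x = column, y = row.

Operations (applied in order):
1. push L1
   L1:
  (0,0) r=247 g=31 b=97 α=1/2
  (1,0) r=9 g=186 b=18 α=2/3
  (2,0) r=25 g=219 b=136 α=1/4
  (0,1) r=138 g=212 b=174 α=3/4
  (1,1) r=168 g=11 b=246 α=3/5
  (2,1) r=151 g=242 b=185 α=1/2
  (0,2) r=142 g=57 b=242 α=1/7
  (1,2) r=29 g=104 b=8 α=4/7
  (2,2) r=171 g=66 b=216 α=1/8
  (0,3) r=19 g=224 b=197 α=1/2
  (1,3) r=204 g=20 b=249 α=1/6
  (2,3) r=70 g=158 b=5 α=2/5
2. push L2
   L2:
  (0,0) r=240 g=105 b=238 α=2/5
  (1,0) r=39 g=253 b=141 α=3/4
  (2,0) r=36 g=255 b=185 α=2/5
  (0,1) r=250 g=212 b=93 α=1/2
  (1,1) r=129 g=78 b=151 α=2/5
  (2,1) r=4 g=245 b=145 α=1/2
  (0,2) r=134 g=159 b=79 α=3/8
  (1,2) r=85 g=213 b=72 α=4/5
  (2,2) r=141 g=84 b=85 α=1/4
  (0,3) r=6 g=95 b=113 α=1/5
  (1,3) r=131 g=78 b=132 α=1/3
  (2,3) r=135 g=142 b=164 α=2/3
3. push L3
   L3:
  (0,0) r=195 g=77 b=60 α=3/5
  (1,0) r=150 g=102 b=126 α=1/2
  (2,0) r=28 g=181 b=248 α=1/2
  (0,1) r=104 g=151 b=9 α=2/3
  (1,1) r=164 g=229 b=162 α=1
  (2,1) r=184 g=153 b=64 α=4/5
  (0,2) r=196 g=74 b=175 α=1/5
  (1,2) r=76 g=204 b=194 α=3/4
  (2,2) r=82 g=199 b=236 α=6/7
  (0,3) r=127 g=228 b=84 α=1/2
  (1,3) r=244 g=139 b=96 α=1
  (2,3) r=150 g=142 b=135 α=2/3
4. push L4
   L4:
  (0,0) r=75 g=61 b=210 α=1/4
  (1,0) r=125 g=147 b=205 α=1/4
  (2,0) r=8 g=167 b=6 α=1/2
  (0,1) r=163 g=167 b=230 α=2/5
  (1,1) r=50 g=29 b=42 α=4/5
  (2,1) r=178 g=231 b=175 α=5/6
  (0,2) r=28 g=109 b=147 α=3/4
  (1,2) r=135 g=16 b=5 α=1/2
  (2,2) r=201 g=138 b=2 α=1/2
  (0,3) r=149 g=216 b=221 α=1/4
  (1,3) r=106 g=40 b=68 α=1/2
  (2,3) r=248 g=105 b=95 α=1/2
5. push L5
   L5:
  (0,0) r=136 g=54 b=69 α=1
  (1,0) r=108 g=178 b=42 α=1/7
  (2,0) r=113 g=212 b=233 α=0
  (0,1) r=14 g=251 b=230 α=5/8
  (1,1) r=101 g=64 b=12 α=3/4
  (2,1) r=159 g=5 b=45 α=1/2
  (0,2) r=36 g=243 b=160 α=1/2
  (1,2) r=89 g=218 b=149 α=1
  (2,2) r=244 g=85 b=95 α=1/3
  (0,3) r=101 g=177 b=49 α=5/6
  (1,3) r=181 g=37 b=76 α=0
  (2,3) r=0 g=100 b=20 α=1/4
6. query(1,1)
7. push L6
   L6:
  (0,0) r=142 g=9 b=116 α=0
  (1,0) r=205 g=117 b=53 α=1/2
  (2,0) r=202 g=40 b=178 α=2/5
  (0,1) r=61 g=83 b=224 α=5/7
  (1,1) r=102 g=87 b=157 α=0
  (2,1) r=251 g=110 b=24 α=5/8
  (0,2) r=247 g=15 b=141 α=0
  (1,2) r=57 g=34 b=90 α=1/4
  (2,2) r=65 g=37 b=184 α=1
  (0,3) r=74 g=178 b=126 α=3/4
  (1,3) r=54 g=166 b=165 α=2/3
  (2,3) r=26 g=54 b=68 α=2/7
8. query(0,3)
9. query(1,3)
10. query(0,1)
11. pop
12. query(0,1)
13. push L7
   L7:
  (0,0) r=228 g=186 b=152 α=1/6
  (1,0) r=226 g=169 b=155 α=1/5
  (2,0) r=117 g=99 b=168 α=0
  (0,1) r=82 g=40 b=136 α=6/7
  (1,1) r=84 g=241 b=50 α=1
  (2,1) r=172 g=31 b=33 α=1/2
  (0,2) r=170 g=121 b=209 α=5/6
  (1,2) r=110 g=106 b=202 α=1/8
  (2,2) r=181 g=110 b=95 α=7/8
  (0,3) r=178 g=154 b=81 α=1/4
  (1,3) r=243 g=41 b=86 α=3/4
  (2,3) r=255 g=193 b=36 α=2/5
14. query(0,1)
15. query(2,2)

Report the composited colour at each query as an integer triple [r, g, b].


at x=1,y=1 over L1,L2,L3,L4,L5:
after L1 α=3/5: [504/5, 33/5, 738/5]
after L2 α=2/5: [2802/25, 879/25, 3724/25]
after L3 α=1: [164, 229, 162]
after L4 α=4/5: [364/5, 69, 66]
after L5 α=3/4: [1879/20, 261/4, 51/2]
→ [94, 65, 26]

query (0,3) [L1,L2,L3,L4,L5,L6] — begin 0,0,0
after L1 α=1/2: [19/2, 112, 197/2]
after L2 α=1/5: [44/5, 543/5, 507/5]
after L3 α=1/2: [679/10, 1683/10, 927/10]
after L4 α=1/4: [3527/40, 7209/40, 4991/40]
after L5 α=5/6: [7909/80, 14203/80, 14791/240]
after L6 α=3/4: [25669/320, 56923/320, 105511/960]
rounded: [80, 178, 110]

(1,3) stack=L1,L2,L3,L4,L5,L6; from [0,0,0]:
after L1 α=1/6: [34, 10/3, 83/2]
after L2 α=1/3: [199/3, 254/9, 215/3]
after L3 α=1: [244, 139, 96]
after L4 α=1/2: [175, 179/2, 82]
after L5 α=0: [175, 179/2, 82]
after L6 α=2/3: [283/3, 281/2, 412/3]
= [94, 140, 137]

query (0,1) [L1,L2,L3,L4,L5,L6] — begin 0,0,0
L1 α=3/4: [207/2, 159, 261/2]
L2 α=1/2: [707/4, 371/2, 447/4]
L3 α=2/3: [513/4, 325/2, 173/4]
L4 α=2/5: [2843/20, 1643/10, 2359/20]
L5 α=5/8: [9929/160, 17479/80, 30077/160]
L6 α=5/7: [34329/560, 34079/280, 119677/560]
→ [61, 122, 214]

at x=0,y=1 over L1,L2,L3,L4,L5:
+L1 (α=3/4) → [207/2, 159, 261/2]
+L2 (α=1/2) → [707/4, 371/2, 447/4]
+L3 (α=2/3) → [513/4, 325/2, 173/4]
+L4 (α=2/5) → [2843/20, 1643/10, 2359/20]
+L5 (α=5/8) → [9929/160, 17479/80, 30077/160]
→ [62, 218, 188]

at x=0,y=1 over L1,L2,L3,L4,L5,L7:
+L1 (α=3/4) → [207/2, 159, 261/2]
+L2 (α=1/2) → [707/4, 371/2, 447/4]
+L3 (α=2/3) → [513/4, 325/2, 173/4]
+L4 (α=2/5) → [2843/20, 1643/10, 2359/20]
+L5 (α=5/8) → [9929/160, 17479/80, 30077/160]
+L7 (α=6/7) → [88649/1120, 36679/560, 160637/1120]
= [79, 65, 143]

(2,2) stack=L1,L2,L3,L4,L5,L7; from [0,0,0]:
after L1 α=1/8: [171/8, 33/4, 27]
after L2 α=1/4: [1641/32, 435/16, 83/2]
after L3 α=6/7: [17385/224, 19539/112, 2915/14]
after L4 α=1/2: [62409/448, 34995/224, 2943/28]
after L5 α=1/3: [117065/672, 44515/336, 4273/42]
after L7 α=7/8: [968489/5376, 303235/2688, 32203/336]
→ [180, 113, 96]


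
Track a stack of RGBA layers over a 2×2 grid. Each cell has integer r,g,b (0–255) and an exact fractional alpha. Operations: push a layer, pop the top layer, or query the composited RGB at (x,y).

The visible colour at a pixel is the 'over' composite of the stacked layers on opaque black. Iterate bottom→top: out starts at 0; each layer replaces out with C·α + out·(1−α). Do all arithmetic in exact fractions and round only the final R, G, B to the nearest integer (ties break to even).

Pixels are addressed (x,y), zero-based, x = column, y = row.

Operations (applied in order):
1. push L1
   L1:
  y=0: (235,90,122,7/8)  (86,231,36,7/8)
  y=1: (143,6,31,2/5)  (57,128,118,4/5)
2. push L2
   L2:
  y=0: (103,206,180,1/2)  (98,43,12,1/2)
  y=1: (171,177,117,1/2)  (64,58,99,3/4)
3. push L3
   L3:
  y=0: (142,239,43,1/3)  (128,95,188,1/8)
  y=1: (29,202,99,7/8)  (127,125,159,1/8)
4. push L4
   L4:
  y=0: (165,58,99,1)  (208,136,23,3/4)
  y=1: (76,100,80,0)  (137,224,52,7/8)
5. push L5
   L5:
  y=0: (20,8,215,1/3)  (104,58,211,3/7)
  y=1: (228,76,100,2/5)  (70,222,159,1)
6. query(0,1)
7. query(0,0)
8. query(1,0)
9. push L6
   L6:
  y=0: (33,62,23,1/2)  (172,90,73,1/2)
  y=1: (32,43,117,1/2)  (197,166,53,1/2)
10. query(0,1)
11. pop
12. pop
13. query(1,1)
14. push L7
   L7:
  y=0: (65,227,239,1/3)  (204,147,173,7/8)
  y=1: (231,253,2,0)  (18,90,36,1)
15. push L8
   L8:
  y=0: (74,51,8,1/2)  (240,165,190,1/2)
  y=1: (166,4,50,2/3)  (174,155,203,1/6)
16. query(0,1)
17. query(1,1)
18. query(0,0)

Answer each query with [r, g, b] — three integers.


at x=0,y=1 over L1,L2,L3,L4,L5:
L1 α=2/5: [286/5, 12/5, 62/5]
L2 α=1/2: [1141/10, 897/10, 647/10]
L3 α=7/8: [3171/80, 15037/80, 7577/80]
L4 α=0: [3171/80, 15037/80, 7577/80]
L5 α=2/5: [45993/400, 57271/400, 38731/400]
rounded: [115, 143, 97]

(0,0) stack=L1,L2,L3,L4,L5; from [0,0,0]:
after L1 α=7/8: [1645/8, 315/4, 427/4]
after L2 α=1/2: [2469/16, 1139/8, 1147/8]
after L3 α=1/3: [3605/24, 2095/12, 1319/12]
after L4 α=1: [165, 58, 99]
after L5 α=1/3: [350/3, 124/3, 413/3]
rounded: [117, 41, 138]

at x=1,y=0 over L1,L2,L3,L4,L5:
+L1 (α=7/8) → [301/4, 1617/8, 63/2]
+L2 (α=1/2) → [693/8, 1961/16, 87/4]
+L3 (α=1/8) → [5875/64, 15247/128, 1361/32]
+L4 (α=3/4) → [45811/256, 67471/512, 3569/128]
+L5 (α=3/7) → [9397/64, 89743/896, 23825/224]
= [147, 100, 106]

query (0,1) [L1,L2,L3,L4,L5,L6] — begin 0,0,0
L1 α=2/5: [286/5, 12/5, 62/5]
L2 α=1/2: [1141/10, 897/10, 647/10]
L3 α=7/8: [3171/80, 15037/80, 7577/80]
L4 α=0: [3171/80, 15037/80, 7577/80]
L5 α=2/5: [45993/400, 57271/400, 38731/400]
L6 α=1/2: [58793/800, 74471/800, 85531/800]
→ [73, 93, 107]

at x=1,y=1 over L1,L2,L3,L4:
L1 α=4/5: [228/5, 512/5, 472/5]
L2 α=3/4: [297/5, 691/10, 1957/20]
L3 α=1/8: [1357/20, 6087/80, 16879/160]
L4 α=7/8: [20537/160, 131527/640, 75119/1280]
= [128, 206, 59]

query (0,1) [L1,L2,L3,L4,L7,L8] — begin 0,0,0
+L1 (α=2/5) → [286/5, 12/5, 62/5]
+L2 (α=1/2) → [1141/10, 897/10, 647/10]
+L3 (α=7/8) → [3171/80, 15037/80, 7577/80]
+L4 (α=0) → [3171/80, 15037/80, 7577/80]
+L7 (α=0) → [3171/80, 15037/80, 7577/80]
+L8 (α=2/3) → [29731/240, 15677/240, 15577/240]
= [124, 65, 65]

at x=1,y=1 over L1,L2,L3,L4,L7,L8:
L1 α=4/5: [228/5, 512/5, 472/5]
L2 α=3/4: [297/5, 691/10, 1957/20]
L3 α=1/8: [1357/20, 6087/80, 16879/160]
L4 α=7/8: [20537/160, 131527/640, 75119/1280]
L7 α=1: [18, 90, 36]
L8 α=1/6: [44, 605/6, 383/6]
→ [44, 101, 64]

query (0,0) [L1,L2,L3,L4,L7,L8] — begin 0,0,0
after L1 α=7/8: [1645/8, 315/4, 427/4]
after L2 α=1/2: [2469/16, 1139/8, 1147/8]
after L3 α=1/3: [3605/24, 2095/12, 1319/12]
after L4 α=1: [165, 58, 99]
after L7 α=1/3: [395/3, 343/3, 437/3]
after L8 α=1/2: [617/6, 248/3, 461/6]
rounded: [103, 83, 77]
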